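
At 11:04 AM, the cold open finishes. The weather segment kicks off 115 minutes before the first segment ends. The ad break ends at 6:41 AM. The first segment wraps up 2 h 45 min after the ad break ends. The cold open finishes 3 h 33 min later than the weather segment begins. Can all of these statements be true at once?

Yes

The first segment ends at 6:41 AM + 165 min = 9:26 AM.
The weather segment starts at 9:26 AM − 115 min = 7:31 AM.
The cold open ends at 7:31 AM + 213 min = 11:04 AM.
That matches the stated 11:04 AM, so the schedule is consistent.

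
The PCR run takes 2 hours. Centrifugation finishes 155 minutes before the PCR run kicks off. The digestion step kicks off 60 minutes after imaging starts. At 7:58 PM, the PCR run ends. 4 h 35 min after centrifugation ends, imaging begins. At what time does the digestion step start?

The PCR run starts at 7:58 PM − 120 min = 5:58 PM.
Centrifugation ends at 5:58 PM − 155 min = 3:23 PM.
Imaging starts at 3:23 PM + 275 min = 7:58 PM.
The digestion step starts at 7:58 PM + 60 min = 8:58 PM.

8:58 PM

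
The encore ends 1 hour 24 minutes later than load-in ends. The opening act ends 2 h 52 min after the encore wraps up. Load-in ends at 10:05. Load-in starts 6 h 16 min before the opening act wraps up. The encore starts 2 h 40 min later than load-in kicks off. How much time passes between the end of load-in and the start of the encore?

The encore ends at 10:05 + 84 min = 11:29.
The opening act ends at 11:29 + 172 min = 14:21.
Load-in starts at 14:21 − 376 min = 08:05.
The encore starts at 08:05 + 160 min = 10:45.
From 10:05 to 10:45 is 40 minutes.

40 minutes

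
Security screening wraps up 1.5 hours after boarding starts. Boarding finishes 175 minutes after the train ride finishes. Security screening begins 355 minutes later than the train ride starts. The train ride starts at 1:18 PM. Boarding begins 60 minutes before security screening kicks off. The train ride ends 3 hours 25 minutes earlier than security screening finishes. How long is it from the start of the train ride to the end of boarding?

Security screening starts at 1:18 PM + 355 min = 7:13 PM.
Boarding starts at 7:13 PM − 60 min = 6:13 PM.
Security screening ends at 6:13 PM + 90 min = 7:43 PM.
The train ride ends at 7:43 PM − 205 min = 4:18 PM.
Boarding ends at 4:18 PM + 175 min = 7:13 PM.
From 1:18 PM to 7:13 PM is 5 hours 55 minutes.

5 hours 55 minutes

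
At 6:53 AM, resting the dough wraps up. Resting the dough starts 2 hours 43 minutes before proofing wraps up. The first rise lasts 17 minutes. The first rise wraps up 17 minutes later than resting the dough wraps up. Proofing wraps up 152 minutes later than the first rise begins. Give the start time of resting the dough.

The first rise ends at 6:53 AM + 17 min = 7:10 AM.
The first rise starts at 7:10 AM − 17 min = 6:53 AM.
Proofing ends at 6:53 AM + 152 min = 9:25 AM.
Resting the dough starts at 9:25 AM − 163 min = 6:42 AM.

6:42 AM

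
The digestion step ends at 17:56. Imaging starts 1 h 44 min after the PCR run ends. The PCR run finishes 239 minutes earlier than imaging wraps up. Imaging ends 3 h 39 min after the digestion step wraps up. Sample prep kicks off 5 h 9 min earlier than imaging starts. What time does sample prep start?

Imaging ends at 17:56 + 219 min = 21:35.
The PCR run ends at 21:35 − 239 min = 17:36.
Imaging starts at 17:36 + 104 min = 19:20.
Sample prep starts at 19:20 − 309 min = 14:11.

14:11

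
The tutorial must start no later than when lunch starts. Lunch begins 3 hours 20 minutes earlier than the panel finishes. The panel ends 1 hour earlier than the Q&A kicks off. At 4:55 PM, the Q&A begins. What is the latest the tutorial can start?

12:35 PM

The panel ends at 4:55 PM − 60 min = 3:55 PM.
Lunch starts at 3:55 PM − 200 min = 12:35 PM.
The tutorial is bounded by lunch, so the latest it can start is 12:35 PM.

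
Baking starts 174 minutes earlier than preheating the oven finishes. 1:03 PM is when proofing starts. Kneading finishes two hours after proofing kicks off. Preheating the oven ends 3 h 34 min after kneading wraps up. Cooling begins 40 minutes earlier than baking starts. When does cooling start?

3:03 PM

Kneading ends at 1:03 PM + 120 min = 3:03 PM.
Preheating the oven ends at 3:03 PM + 214 min = 6:37 PM.
Baking starts at 6:37 PM − 174 min = 3:43 PM.
Cooling starts at 3:43 PM − 40 min = 3:03 PM.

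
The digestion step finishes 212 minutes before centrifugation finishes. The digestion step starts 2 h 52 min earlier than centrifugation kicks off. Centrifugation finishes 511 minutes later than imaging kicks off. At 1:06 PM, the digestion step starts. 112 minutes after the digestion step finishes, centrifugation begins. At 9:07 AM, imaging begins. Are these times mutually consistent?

Yes

Centrifugation ends at 9:07 AM + 511 min = 5:38 PM.
The digestion step ends at 5:38 PM − 212 min = 2:06 PM.
Centrifugation starts at 2:06 PM + 112 min = 3:58 PM.
The digestion step starts at 3:58 PM − 172 min = 1:06 PM.
That matches the stated 1:06 PM, so the schedule is consistent.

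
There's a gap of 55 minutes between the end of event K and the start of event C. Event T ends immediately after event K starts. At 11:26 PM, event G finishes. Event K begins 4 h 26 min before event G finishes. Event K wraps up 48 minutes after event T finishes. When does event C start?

Event K starts at 11:26 PM − 266 min = 7:00 PM.
So event T ends at 7:00 PM.
Event K ends at 7:00 PM + 48 min = 7:48 PM.
Event C starts at 7:48 PM + 55 min = 8:43 PM.

8:43 PM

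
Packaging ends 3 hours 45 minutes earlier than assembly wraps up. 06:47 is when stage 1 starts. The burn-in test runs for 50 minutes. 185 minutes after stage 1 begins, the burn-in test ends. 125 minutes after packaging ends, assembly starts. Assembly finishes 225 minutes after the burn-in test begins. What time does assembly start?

11:07

The burn-in test ends at 06:47 + 185 min = 09:52.
The burn-in test starts at 09:52 − 50 min = 09:02.
Assembly ends at 09:02 + 225 min = 12:47.
Packaging ends at 12:47 − 225 min = 09:02.
Assembly starts at 09:02 + 125 min = 11:07.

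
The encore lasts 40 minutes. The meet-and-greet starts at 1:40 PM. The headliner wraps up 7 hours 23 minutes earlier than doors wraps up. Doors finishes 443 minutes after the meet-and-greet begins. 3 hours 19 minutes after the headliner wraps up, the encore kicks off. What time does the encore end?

Doors ends at 1:40 PM + 443 min = 9:03 PM.
The headliner ends at 9:03 PM − 443 min = 1:40 PM.
The encore starts at 1:40 PM + 199 min = 4:59 PM.
The encore ends at 4:59 PM + 40 min = 5:39 PM.

5:39 PM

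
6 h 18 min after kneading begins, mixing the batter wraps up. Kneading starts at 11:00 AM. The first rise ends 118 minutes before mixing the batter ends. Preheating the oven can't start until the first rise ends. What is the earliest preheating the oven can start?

3:20 PM

Mixing the batter ends at 11:00 AM + 378 min = 5:18 PM.
The first rise ends at 5:18 PM − 118 min = 3:20 PM.
Preheating the oven is bounded by the first rise, so the earliest it can start is 3:20 PM.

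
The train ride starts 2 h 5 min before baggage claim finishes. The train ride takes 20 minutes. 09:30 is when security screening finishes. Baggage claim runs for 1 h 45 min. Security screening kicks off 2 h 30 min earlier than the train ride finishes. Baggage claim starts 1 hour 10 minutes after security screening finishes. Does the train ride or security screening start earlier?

security screening

Baggage claim starts at 09:30 + 70 min = 10:40.
Baggage claim ends at 10:40 + 105 min = 12:25.
The train ride starts at 12:25 − 125 min = 10:20.
The train ride ends at 10:20 + 20 min = 10:40.
Security screening starts at 10:40 − 150 min = 08:10.
The train ride starts at 10:20 and security screening starts at 08:10, so security screening is first.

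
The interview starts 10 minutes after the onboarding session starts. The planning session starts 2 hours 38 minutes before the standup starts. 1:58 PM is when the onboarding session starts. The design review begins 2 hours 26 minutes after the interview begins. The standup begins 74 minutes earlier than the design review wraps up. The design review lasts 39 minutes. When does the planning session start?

1:21 PM

The interview starts at 1:58 PM + 10 min = 2:08 PM.
The design review starts at 2:08 PM + 146 min = 4:34 PM.
The design review ends at 4:34 PM + 39 min = 5:13 PM.
The standup starts at 5:13 PM − 74 min = 3:59 PM.
The planning session starts at 3:59 PM − 158 min = 1:21 PM.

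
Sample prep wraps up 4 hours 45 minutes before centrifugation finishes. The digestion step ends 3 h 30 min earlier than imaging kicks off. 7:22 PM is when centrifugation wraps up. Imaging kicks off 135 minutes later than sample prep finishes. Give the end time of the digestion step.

1:22 PM

Sample prep ends at 7:22 PM − 285 min = 2:37 PM.
Imaging starts at 2:37 PM + 135 min = 4:52 PM.
The digestion step ends at 4:52 PM − 210 min = 1:22 PM.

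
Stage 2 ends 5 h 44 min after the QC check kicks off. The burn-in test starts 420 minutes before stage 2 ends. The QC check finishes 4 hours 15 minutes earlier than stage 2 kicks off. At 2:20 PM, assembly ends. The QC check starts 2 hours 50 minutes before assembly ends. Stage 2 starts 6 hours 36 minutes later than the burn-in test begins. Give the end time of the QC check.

12:35 PM

The QC check starts at 2:20 PM − 170 min = 11:30 AM.
Stage 2 ends at 11:30 AM + 344 min = 5:14 PM.
The burn-in test starts at 5:14 PM − 420 min = 10:14 AM.
Stage 2 starts at 10:14 AM + 396 min = 4:50 PM.
The QC check ends at 4:50 PM − 255 min = 12:35 PM.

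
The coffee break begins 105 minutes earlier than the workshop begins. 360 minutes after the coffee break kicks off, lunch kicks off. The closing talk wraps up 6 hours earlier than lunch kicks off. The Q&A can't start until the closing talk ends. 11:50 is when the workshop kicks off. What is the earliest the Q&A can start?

10:05

The coffee break starts at 11:50 − 105 min = 10:05.
Lunch starts at 10:05 + 360 min = 16:05.
The closing talk ends at 16:05 − 360 min = 10:05.
The Q&A is bounded by the closing talk, so the earliest it can start is 10:05.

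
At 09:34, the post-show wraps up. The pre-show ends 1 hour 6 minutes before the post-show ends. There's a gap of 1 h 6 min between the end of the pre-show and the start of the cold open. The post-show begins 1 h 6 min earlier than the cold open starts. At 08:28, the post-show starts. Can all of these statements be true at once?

The pre-show ends at 09:34 − 66 min = 08:28.
The cold open starts at 08:28 + 66 min = 09:34.
The post-show starts at 09:34 − 66 min = 08:28.
That matches the stated 08:28, so the schedule is consistent.

Yes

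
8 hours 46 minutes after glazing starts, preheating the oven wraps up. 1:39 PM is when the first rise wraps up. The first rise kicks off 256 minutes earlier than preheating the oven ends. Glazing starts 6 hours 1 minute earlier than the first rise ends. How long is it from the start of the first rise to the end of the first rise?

1 hour 31 minutes

Glazing starts at 1:39 PM − 361 min = 7:38 AM.
Preheating the oven ends at 7:38 AM + 526 min = 4:24 PM.
The first rise starts at 4:24 PM − 256 min = 12:08 PM.
From 12:08 PM to 1:39 PM is 1 hour 31 minutes.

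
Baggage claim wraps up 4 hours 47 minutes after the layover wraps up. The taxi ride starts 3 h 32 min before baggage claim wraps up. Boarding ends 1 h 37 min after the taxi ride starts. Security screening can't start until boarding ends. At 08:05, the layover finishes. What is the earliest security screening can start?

Baggage claim ends at 08:05 + 287 min = 12:52.
The taxi ride starts at 12:52 − 212 min = 09:20.
Boarding ends at 09:20 + 97 min = 10:57.
Security screening is bounded by boarding, so the earliest it can start is 10:57.

10:57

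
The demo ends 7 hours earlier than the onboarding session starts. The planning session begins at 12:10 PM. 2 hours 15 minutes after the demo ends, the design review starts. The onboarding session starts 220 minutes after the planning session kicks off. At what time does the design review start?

11:05 AM

The onboarding session starts at 12:10 PM + 220 min = 3:50 PM.
The demo ends at 3:50 PM − 420 min = 8:50 AM.
The design review starts at 8:50 AM + 135 min = 11:05 AM.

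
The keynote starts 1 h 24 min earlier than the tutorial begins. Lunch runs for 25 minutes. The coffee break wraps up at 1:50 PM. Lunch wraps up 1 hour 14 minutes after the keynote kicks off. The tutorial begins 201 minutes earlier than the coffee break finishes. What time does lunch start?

The tutorial starts at 1:50 PM − 201 min = 10:29 AM.
The keynote starts at 10:29 AM − 84 min = 9:05 AM.
Lunch ends at 9:05 AM + 74 min = 10:19 AM.
Lunch starts at 10:19 AM − 25 min = 9:54 AM.

9:54 AM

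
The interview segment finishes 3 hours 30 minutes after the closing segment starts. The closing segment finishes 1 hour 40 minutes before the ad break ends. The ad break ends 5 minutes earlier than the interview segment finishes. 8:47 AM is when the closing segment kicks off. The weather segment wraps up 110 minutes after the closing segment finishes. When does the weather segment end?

12:22 PM

The interview segment ends at 8:47 AM + 210 min = 12:17 PM.
The ad break ends at 12:17 PM − 5 min = 12:12 PM.
The closing segment ends at 12:12 PM − 100 min = 10:32 AM.
The weather segment ends at 10:32 AM + 110 min = 12:22 PM.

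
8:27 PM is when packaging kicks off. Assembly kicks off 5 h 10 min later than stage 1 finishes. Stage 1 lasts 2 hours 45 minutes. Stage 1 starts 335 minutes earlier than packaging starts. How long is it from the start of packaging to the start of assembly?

2 h 20 min

Stage 1 starts at 8:27 PM − 335 min = 2:52 PM.
Stage 1 ends at 2:52 PM + 165 min = 5:37 PM.
Assembly starts at 5:37 PM + 310 min = 10:47 PM.
From 8:27 PM to 10:47 PM is 2 h 20 min.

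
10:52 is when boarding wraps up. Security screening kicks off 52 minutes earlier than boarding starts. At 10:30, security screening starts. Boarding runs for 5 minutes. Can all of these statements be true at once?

No

Boarding starts at 10:52 − 5 min = 10:47.
Security screening starts at 10:47 − 52 min = 09:55.
But security screening is also said to start at 10:30 — a 35-minute conflict.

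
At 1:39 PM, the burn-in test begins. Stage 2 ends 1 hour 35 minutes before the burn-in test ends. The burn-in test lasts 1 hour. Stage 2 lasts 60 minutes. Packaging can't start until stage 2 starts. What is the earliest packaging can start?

12:04 PM

The burn-in test ends at 1:39 PM + 60 min = 2:39 PM.
Stage 2 ends at 2:39 PM − 95 min = 1:04 PM.
Stage 2 starts at 1:04 PM − 60 min = 12:04 PM.
Packaging is bounded by stage 2, so the earliest it can start is 12:04 PM.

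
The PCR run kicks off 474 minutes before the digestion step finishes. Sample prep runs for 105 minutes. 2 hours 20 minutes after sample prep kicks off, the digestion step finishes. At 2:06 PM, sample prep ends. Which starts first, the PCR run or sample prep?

Sample prep starts at 2:06 PM − 105 min = 12:21 PM.
The digestion step ends at 12:21 PM + 140 min = 2:41 PM.
The PCR run starts at 2:41 PM − 474 min = 6:47 AM.
The PCR run starts at 6:47 AM and sample prep starts at 12:21 PM, so the PCR run is first.

the PCR run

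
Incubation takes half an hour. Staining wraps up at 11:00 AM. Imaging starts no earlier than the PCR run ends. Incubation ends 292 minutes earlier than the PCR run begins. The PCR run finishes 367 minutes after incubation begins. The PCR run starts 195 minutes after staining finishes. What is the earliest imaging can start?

The PCR run starts at 11:00 AM + 195 min = 2:15 PM.
Incubation ends at 2:15 PM − 292 min = 9:23 AM.
Incubation starts at 9:23 AM − 30 min = 8:53 AM.
The PCR run ends at 8:53 AM + 367 min = 3:00 PM.
Imaging is bounded by the PCR run, so the earliest it can start is 3:00 PM.

3:00 PM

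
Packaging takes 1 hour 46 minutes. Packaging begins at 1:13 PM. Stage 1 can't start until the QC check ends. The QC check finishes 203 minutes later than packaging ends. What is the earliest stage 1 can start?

6:22 PM

Packaging ends at 1:13 PM + 106 min = 2:59 PM.
The QC check ends at 2:59 PM + 203 min = 6:22 PM.
Stage 1 is bounded by the QC check, so the earliest it can start is 6:22 PM.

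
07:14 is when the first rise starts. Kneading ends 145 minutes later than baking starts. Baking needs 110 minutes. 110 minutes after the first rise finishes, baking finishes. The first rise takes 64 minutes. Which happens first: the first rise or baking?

the first rise

The first rise ends at 07:14 + 64 min = 08:18.
Baking ends at 08:18 + 110 min = 10:08.
Baking starts at 10:08 − 110 min = 08:18.
The first rise starts at 07:14 and baking starts at 08:18, so the first rise is first.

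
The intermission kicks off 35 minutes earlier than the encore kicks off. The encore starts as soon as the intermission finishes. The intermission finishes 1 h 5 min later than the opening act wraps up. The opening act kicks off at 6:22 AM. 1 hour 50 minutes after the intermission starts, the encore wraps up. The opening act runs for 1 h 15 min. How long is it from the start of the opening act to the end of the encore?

3 hours 35 minutes

The opening act ends at 6:22 AM + 75 min = 7:37 AM.
The intermission ends at 7:37 AM + 65 min = 8:42 AM.
So the encore starts at 8:42 AM.
The intermission starts at 8:42 AM − 35 min = 8:07 AM.
The encore ends at 8:07 AM + 110 min = 9:57 AM.
From 6:22 AM to 9:57 AM is 3 hours 35 minutes.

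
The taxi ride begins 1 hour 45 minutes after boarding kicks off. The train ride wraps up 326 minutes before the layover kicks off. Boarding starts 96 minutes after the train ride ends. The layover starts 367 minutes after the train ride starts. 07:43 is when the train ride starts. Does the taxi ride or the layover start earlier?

The layover starts at 07:43 + 367 min = 13:50.
The train ride ends at 13:50 − 326 min = 08:24.
Boarding starts at 08:24 + 96 min = 10:00.
The taxi ride starts at 10:00 + 105 min = 11:45.
The taxi ride starts at 11:45 and the layover starts at 13:50, so the taxi ride is first.

the taxi ride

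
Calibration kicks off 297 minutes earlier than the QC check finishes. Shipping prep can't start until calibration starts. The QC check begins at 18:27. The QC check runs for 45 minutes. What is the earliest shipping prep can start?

The QC check ends at 18:27 + 45 min = 19:12.
Calibration starts at 19:12 − 297 min = 14:15.
Shipping prep is bounded by calibration, so the earliest it can start is 14:15.

14:15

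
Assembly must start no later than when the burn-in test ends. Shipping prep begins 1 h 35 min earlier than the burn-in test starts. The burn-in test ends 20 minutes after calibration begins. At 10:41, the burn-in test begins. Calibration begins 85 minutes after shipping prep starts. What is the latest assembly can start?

Shipping prep starts at 10:41 − 95 min = 09:06.
Calibration starts at 09:06 + 85 min = 10:31.
The burn-in test ends at 10:31 + 20 min = 10:51.
Assembly is bounded by the burn-in test, so the latest it can start is 10:51.

10:51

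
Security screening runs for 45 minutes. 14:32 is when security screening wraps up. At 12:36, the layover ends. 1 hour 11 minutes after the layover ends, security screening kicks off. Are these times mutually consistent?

Yes

Security screening starts at 12:36 + 71 min = 13:47.
Security screening ends at 13:47 + 45 min = 14:32.
That matches the stated 14:32, so the schedule is consistent.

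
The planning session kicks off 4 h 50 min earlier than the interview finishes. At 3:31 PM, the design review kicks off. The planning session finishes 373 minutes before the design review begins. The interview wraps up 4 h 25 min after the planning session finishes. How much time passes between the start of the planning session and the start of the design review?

The planning session ends at 3:31 PM − 373 min = 9:18 AM.
The interview ends at 9:18 AM + 265 min = 1:43 PM.
The planning session starts at 1:43 PM − 290 min = 8:53 AM.
From 8:53 AM to 3:31 PM is 6 hours 38 minutes.

6 hours 38 minutes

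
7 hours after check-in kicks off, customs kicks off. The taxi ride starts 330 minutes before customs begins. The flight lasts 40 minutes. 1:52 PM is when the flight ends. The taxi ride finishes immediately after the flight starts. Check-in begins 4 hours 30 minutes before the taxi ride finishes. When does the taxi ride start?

The flight starts at 1:52 PM − 40 min = 1:12 PM.
So the taxi ride ends at 1:12 PM.
Check-in starts at 1:12 PM − 270 min = 8:42 AM.
Customs starts at 8:42 AM + 420 min = 3:42 PM.
The taxi ride starts at 3:42 PM − 330 min = 10:12 AM.

10:12 AM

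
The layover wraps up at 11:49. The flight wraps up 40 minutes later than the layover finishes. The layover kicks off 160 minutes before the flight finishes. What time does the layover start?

09:49

The flight ends at 11:49 + 40 min = 12:29.
The layover starts at 12:29 − 160 min = 09:49.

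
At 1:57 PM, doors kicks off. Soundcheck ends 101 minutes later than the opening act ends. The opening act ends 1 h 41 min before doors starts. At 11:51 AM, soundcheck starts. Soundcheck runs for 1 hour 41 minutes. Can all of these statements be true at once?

The opening act ends at 1:57 PM − 101 min = 12:16 PM.
Soundcheck ends at 12:16 PM + 101 min = 1:57 PM.
Soundcheck starts at 1:57 PM − 101 min = 12:16 PM.
But soundcheck is also said to start at 11:51 AM — a 25-minute conflict.

No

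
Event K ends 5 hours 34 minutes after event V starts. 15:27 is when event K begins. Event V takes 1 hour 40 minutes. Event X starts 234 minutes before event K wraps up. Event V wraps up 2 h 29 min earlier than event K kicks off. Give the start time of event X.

12:58

Event V ends at 15:27 − 149 min = 12:58.
Event V starts at 12:58 − 100 min = 11:18.
Event K ends at 11:18 + 334 min = 16:52.
Event X starts at 16:52 − 234 min = 12:58.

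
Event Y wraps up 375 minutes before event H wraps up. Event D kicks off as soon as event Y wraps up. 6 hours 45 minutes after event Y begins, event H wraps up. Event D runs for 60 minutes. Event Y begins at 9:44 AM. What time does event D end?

Event H ends at 9:44 AM + 405 min = 4:29 PM.
Event Y ends at 4:29 PM − 375 min = 10:14 AM.
So event D starts at 10:14 AM.
Event D ends at 10:14 AM + 60 min = 11:14 AM.

11:14 AM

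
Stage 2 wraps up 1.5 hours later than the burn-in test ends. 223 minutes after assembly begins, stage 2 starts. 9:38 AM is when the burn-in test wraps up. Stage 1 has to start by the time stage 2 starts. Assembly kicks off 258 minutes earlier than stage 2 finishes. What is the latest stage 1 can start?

10:33 AM

Stage 2 ends at 9:38 AM + 90 min = 11:08 AM.
Assembly starts at 11:08 AM − 258 min = 6:50 AM.
Stage 2 starts at 6:50 AM + 223 min = 10:33 AM.
Stage 1 is bounded by stage 2, so the latest it can start is 10:33 AM.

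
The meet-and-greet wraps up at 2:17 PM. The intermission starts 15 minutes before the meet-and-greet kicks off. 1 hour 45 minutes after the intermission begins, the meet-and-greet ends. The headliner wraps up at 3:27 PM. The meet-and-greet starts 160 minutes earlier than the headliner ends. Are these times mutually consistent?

Yes

The meet-and-greet starts at 3:27 PM − 160 min = 12:47 PM.
The intermission starts at 12:47 PM − 15 min = 12:32 PM.
The meet-and-greet ends at 12:32 PM + 105 min = 2:17 PM.
That matches the stated 2:17 PM, so the schedule is consistent.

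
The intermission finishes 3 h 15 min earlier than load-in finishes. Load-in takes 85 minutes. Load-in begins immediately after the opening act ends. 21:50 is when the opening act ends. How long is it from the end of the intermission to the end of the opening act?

1 hour 50 minutes

Load-in starts at 21:50.
Load-in ends at 21:50 + 85 min = 23:15.
The intermission ends at 23:15 − 195 min = 20:00.
From 20:00 to 21:50 is 1 hour 50 minutes.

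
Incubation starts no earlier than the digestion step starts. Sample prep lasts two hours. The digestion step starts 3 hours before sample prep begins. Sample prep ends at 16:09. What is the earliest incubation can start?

11:09

Sample prep starts at 16:09 − 120 min = 14:09.
The digestion step starts at 14:09 − 180 min = 11:09.
Incubation is bounded by the digestion step, so the earliest it can start is 11:09.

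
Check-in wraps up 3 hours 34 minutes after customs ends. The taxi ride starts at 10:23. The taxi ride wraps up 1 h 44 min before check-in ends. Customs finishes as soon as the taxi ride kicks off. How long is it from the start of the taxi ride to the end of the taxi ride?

1 h 50 min

Customs ends at 10:23.
Check-in ends at 10:23 + 214 min = 13:57.
The taxi ride ends at 13:57 − 104 min = 12:13.
From 10:23 to 12:13 is 1 h 50 min.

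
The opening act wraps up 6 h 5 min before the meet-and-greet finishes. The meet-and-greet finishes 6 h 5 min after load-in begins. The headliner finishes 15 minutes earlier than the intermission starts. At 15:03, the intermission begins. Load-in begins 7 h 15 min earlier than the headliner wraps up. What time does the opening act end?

The headliner ends at 15:03 − 15 min = 14:48.
Load-in starts at 14:48 − 435 min = 07:33.
The meet-and-greet ends at 07:33 + 365 min = 13:38.
The opening act ends at 13:38 − 365 min = 07:33.

07:33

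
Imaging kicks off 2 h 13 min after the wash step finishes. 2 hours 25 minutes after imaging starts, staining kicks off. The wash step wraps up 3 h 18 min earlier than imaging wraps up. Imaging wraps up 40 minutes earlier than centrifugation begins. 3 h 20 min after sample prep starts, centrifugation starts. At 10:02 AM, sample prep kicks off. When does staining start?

Centrifugation starts at 10:02 AM + 200 min = 1:22 PM.
Imaging ends at 1:22 PM − 40 min = 12:42 PM.
The wash step ends at 12:42 PM − 198 min = 9:24 AM.
Imaging starts at 9:24 AM + 133 min = 11:37 AM.
Staining starts at 11:37 AM + 145 min = 2:02 PM.

2:02 PM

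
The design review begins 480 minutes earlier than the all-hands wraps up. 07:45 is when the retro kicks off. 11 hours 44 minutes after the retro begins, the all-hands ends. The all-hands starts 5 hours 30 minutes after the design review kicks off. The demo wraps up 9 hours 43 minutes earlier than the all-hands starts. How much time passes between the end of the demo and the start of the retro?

29 minutes

The all-hands ends at 07:45 + 704 min = 19:29.
The design review starts at 19:29 − 480 min = 11:29.
The all-hands starts at 11:29 + 330 min = 16:59.
The demo ends at 16:59 − 583 min = 07:16.
From 07:16 to 07:45 is 29 minutes.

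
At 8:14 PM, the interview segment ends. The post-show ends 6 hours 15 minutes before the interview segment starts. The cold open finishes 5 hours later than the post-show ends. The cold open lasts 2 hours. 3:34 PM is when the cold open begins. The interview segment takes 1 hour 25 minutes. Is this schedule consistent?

The interview segment starts at 8:14 PM − 85 min = 6:49 PM.
The post-show ends at 6:49 PM − 375 min = 12:34 PM.
The cold open ends at 12:34 PM + 300 min = 5:34 PM.
The cold open starts at 5:34 PM − 120 min = 3:34 PM.
That matches the stated 3:34 PM, so the schedule is consistent.

Yes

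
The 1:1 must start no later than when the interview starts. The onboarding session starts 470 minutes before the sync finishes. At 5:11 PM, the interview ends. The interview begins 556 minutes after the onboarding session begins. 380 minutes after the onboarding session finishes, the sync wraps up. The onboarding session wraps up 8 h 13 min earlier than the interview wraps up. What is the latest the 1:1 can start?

The onboarding session ends at 5:11 PM − 493 min = 8:58 AM.
The sync ends at 8:58 AM + 380 min = 3:18 PM.
The onboarding session starts at 3:18 PM − 470 min = 7:28 AM.
The interview starts at 7:28 AM + 556 min = 4:44 PM.
The 1:1 is bounded by the interview, so the latest it can start is 4:44 PM.

4:44 PM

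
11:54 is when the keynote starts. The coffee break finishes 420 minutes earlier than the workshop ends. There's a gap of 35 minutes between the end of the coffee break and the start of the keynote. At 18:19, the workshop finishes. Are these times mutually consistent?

Yes

The coffee break ends at 18:19 − 420 min = 11:19.
The keynote starts at 11:19 + 35 min = 11:54.
That matches the stated 11:54, so the schedule is consistent.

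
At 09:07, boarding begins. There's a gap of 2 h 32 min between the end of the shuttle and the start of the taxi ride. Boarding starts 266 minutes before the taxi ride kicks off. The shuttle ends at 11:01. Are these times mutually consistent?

The taxi ride starts at 11:01 + 152 min = 13:33.
Boarding starts at 13:33 − 266 min = 09:07.
That matches the stated 09:07, so the schedule is consistent.

Yes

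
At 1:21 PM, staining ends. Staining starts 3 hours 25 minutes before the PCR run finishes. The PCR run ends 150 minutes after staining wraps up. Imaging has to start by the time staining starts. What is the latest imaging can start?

The PCR run ends at 1:21 PM + 150 min = 3:51 PM.
Staining starts at 3:51 PM − 205 min = 12:26 PM.
Imaging is bounded by staining, so the latest it can start is 12:26 PM.

12:26 PM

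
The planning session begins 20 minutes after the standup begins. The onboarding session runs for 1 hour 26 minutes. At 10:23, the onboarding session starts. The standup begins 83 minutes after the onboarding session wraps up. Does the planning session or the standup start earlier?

The onboarding session ends at 10:23 + 86 min = 11:49.
The standup starts at 11:49 + 83 min = 13:12.
The planning session starts at 13:12 + 20 min = 13:32.
The planning session starts at 13:32 and the standup starts at 13:12, so the standup is first.

the standup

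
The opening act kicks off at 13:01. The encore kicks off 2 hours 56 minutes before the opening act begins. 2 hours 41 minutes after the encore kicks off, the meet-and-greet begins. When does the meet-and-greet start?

The encore starts at 13:01 − 176 min = 10:05.
The meet-and-greet starts at 10:05 + 161 min = 12:46.

12:46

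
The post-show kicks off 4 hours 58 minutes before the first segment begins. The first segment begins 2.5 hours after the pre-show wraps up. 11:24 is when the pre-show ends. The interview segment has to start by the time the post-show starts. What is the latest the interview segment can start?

The first segment starts at 11:24 + 150 min = 13:54.
The post-show starts at 13:54 − 298 min = 08:56.
The interview segment is bounded by the post-show, so the latest it can start is 08:56.

08:56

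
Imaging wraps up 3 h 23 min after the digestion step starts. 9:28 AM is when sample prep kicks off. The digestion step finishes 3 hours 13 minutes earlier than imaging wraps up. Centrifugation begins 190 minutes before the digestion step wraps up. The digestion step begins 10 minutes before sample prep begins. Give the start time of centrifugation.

6:18 AM

The digestion step starts at 9:28 AM − 10 min = 9:18 AM.
Imaging ends at 9:18 AM + 203 min = 12:41 PM.
The digestion step ends at 12:41 PM − 193 min = 9:28 AM.
Centrifugation starts at 9:28 AM − 190 min = 6:18 AM.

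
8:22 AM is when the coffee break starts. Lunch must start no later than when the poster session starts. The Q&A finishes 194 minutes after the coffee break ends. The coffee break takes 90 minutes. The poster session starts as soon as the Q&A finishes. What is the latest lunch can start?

The coffee break ends at 8:22 AM + 90 min = 9:52 AM.
The Q&A ends at 9:52 AM + 194 min = 1:06 PM.
So the poster session starts at 1:06 PM.
Lunch is bounded by the poster session, so the latest it can start is 1:06 PM.

1:06 PM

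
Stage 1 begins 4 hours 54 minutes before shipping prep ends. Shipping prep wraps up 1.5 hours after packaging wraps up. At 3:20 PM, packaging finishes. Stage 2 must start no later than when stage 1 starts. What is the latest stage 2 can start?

11:56 AM

Shipping prep ends at 3:20 PM + 90 min = 4:50 PM.
Stage 1 starts at 4:50 PM − 294 min = 11:56 AM.
Stage 2 is bounded by stage 1, so the latest it can start is 11:56 AM.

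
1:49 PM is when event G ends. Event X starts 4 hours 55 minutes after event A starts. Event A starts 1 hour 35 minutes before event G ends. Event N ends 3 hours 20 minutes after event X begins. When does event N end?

Event A starts at 1:49 PM − 95 min = 12:14 PM.
Event X starts at 12:14 PM + 295 min = 5:09 PM.
Event N ends at 5:09 PM + 200 min = 8:29 PM.

8:29 PM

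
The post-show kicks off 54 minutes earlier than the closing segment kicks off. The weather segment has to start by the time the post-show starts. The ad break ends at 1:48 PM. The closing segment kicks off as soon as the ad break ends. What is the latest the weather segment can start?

The closing segment starts at 1:48 PM.
The post-show starts at 1:48 PM − 54 min = 12:54 PM.
The weather segment is bounded by the post-show, so the latest it can start is 12:54 PM.

12:54 PM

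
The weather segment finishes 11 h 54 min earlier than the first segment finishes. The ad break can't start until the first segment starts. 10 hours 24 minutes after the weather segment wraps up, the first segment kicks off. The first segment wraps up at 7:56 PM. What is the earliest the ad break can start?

6:26 PM

The weather segment ends at 7:56 PM − 714 min = 8:02 AM.
The first segment starts at 8:02 AM + 624 min = 6:26 PM.
The ad break is bounded by the first segment, so the earliest it can start is 6:26 PM.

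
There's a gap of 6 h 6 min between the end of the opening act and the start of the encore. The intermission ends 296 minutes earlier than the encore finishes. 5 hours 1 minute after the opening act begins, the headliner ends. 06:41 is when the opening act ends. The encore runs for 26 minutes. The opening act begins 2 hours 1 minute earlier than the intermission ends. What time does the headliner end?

11:17

The encore starts at 06:41 + 366 min = 12:47.
The encore ends at 12:47 + 26 min = 13:13.
The intermission ends at 13:13 − 296 min = 08:17.
The opening act starts at 08:17 − 121 min = 06:16.
The headliner ends at 06:16 + 301 min = 11:17.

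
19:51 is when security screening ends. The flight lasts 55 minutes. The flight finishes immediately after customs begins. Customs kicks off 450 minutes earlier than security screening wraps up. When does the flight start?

Customs starts at 19:51 − 450 min = 12:21.
So the flight ends at 12:21.
The flight starts at 12:21 − 55 min = 11:26.

11:26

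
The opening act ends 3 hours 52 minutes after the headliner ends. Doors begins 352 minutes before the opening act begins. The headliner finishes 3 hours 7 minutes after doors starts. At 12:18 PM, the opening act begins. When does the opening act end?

Doors starts at 12:18 PM − 352 min = 6:26 AM.
The headliner ends at 6:26 AM + 187 min = 9:33 AM.
The opening act ends at 9:33 AM + 232 min = 1:25 PM.

1:25 PM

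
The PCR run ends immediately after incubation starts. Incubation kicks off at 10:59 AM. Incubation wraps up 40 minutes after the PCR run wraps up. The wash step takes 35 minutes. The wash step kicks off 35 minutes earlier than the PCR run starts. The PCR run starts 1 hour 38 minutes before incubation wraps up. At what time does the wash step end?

The PCR run ends at 10:59 AM.
Incubation ends at 10:59 AM + 40 min = 11:39 AM.
The PCR run starts at 11:39 AM − 98 min = 10:01 AM.
The wash step starts at 10:01 AM − 35 min = 9:26 AM.
The wash step ends at 9:26 AM + 35 min = 10:01 AM.

10:01 AM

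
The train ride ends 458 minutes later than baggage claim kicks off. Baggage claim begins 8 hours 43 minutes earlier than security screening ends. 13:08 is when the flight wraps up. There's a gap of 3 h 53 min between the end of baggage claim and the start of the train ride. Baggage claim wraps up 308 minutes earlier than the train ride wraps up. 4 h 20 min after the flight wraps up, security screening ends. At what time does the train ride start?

Security screening ends at 13:08 + 260 min = 17:28.
Baggage claim starts at 17:28 − 523 min = 08:45.
The train ride ends at 08:45 + 458 min = 16:23.
Baggage claim ends at 16:23 − 308 min = 11:15.
The train ride starts at 11:15 + 233 min = 15:08.

15:08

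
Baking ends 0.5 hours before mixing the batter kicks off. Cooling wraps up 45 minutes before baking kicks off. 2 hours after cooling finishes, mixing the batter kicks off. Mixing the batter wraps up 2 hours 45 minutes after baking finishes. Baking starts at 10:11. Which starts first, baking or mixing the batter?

Cooling ends at 10:11 − 45 min = 09:26.
Mixing the batter starts at 09:26 + 120 min = 11:26.
Baking starts at 10:11 and mixing the batter starts at 11:26, so baking is first.

baking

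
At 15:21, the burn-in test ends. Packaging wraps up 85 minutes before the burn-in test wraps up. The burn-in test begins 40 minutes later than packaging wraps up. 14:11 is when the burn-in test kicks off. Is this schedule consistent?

No

Packaging ends at 15:21 − 85 min = 13:56.
The burn-in test starts at 13:56 + 40 min = 14:36.
But the burn-in test is also said to start at 14:11 — a 25-minute conflict.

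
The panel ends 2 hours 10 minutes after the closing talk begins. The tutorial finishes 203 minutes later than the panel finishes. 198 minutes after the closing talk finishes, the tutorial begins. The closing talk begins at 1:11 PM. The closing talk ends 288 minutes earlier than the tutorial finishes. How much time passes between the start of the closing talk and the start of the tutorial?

4 h 3 min

The panel ends at 1:11 PM + 130 min = 3:21 PM.
The tutorial ends at 3:21 PM + 203 min = 6:44 PM.
The closing talk ends at 6:44 PM − 288 min = 1:56 PM.
The tutorial starts at 1:56 PM + 198 min = 5:14 PM.
From 1:11 PM to 5:14 PM is 4 h 3 min.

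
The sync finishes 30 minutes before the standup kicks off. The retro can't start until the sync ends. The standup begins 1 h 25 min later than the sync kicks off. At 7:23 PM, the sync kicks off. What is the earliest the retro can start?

The standup starts at 7:23 PM + 85 min = 8:48 PM.
The sync ends at 8:48 PM − 30 min = 8:18 PM.
The retro is bounded by the sync, so the earliest it can start is 8:18 PM.

8:18 PM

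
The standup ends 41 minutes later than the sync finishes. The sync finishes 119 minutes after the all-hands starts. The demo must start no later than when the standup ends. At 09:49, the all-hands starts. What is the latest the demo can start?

The sync ends at 09:49 + 119 min = 11:48.
The standup ends at 11:48 + 41 min = 12:29.
The demo is bounded by the standup, so the latest it can start is 12:29.

12:29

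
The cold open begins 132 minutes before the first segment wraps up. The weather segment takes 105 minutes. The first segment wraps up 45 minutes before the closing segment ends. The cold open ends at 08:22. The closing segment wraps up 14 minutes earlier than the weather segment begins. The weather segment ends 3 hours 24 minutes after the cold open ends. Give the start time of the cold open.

06:50

The weather segment ends at 08:22 + 204 min = 11:46.
The weather segment starts at 11:46 − 105 min = 10:01.
The closing segment ends at 10:01 − 14 min = 09:47.
The first segment ends at 09:47 − 45 min = 09:02.
The cold open starts at 09:02 − 132 min = 06:50.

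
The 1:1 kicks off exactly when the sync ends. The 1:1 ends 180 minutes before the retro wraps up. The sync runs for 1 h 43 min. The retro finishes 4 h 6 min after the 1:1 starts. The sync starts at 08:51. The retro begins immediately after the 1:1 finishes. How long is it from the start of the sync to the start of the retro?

The sync ends at 08:51 + 103 min = 10:34.
So the 1:1 starts at 10:34.
The retro ends at 10:34 + 246 min = 14:40.
The 1:1 ends at 14:40 − 180 min = 11:40.
So the retro starts at 11:40.
From 08:51 to 11:40 is 169 minutes.

169 minutes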